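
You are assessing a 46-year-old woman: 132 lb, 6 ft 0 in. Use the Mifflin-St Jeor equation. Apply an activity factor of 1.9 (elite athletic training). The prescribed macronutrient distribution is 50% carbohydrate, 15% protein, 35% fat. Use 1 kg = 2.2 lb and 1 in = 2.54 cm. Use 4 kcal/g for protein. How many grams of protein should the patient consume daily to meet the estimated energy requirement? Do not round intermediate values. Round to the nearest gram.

96 g/day

Convert to metric: weight = 132 ÷ 2.2 = 60 kg; height = (6×12 + 0) × 2.54 = 72 × 2.54 = 182.88 cm.
Mifflin-St Jeor (female): BMR = 10(60) + 6.25(182.88) − 5(46) − 161 = 600 + 1143 − 230 − 161 = 1352 kcal/day.
TEE = 1352 × 1.9 = 2568.8 kcal/day.
Protein energy = 15% × 2568.8 = 385.32 kcal.
Protein = 385.32 ÷ 4 kcal/g = 96.33 g.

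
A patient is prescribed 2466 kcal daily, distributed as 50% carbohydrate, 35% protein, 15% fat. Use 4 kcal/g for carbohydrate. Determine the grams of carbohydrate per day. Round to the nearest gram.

308 g/day

Carbohydrate energy = 50% × 2466 = 1233 kcal.
At 4 kcal/g: 1233 ÷ 4 = 308.25 g.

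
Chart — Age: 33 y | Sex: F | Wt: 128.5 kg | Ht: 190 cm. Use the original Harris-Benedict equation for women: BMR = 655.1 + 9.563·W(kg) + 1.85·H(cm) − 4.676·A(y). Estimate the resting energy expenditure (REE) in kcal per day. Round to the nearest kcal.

2081 kcal per day

Harris-Benedict: BMR = 655.1 + 9.563(128.5) + 1.85(190) − 4.676(33) = 2081.1375 kcal/day.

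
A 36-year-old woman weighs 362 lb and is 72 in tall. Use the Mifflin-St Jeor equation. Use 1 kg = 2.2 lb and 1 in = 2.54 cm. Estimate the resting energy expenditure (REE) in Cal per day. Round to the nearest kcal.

2447 Cal per day

Convert to metric: weight = 362 ÷ 2.2 = 164.5455 kg; height = 72 × 2.54 = 182.88 cm.
Mifflin-St Jeor (female): BMR = 10(164.5455) + 6.25(182.88) − 5(36) − 161 = 1645.4545 + 1143 − 180 − 161 = 2447.4545 kcal/day.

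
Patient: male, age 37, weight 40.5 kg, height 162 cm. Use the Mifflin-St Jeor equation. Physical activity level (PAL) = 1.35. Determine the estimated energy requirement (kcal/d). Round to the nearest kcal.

1671 kcal/d

Mifflin-St Jeor (male): BMR = 10(40.5) + 6.25(162) − 5(37) + 5 = 405 + 1012.5 − 185 + 5 = 1237.5 kcal/day.
TEE = BMR × activity factor = 1237.5 × 1.35 = 1670.625 kcal/day.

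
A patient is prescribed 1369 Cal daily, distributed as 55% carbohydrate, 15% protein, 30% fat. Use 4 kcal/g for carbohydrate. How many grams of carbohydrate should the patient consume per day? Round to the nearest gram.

Carbohydrate energy = 55% × 1369 = 752.95 kcal.
At 4 kcal/g: 752.95 ÷ 4 = 188.2375 g.

188 g/day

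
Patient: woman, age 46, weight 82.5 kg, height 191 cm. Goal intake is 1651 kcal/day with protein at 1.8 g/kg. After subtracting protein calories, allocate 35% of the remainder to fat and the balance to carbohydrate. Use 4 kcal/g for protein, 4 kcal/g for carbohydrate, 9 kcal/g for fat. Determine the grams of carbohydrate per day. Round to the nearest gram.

172 g/day

Protein = 1.8 × 82.5 = 148.5 g → 148.5 × 4 = 594 kcal.
Non-protein calories = 1651 − 594 = 1057 kcal.
Fat: 35% × 1057 = 369.95 kcal; carbohydrate: 687.05 kcal.
Carbohydrate: 687.05 kcal ÷ 4 kcal/g = 171.7625 g.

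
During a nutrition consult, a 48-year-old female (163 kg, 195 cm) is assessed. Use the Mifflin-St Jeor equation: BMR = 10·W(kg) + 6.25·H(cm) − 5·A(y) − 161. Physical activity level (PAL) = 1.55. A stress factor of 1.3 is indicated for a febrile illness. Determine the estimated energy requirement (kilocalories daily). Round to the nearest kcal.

4932 kilocalories daily

Mifflin-St Jeor (female): BMR = 10(163) + 6.25(195) − 5(48) − 161 = 1630 + 1218.75 − 240 − 161 = 2447.75 kcal/day.
TEE = BMR × activity factor = 2447.75 × 1.55 = 3794.0125 kcal/day.
Apply stress factor: 3794.0125 × 1.3 = 4932.2163 kcal/day.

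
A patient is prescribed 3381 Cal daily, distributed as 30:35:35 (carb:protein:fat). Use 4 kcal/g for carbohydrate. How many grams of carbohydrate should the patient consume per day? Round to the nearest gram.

Carbohydrate energy = 30% × 3381 = 1014.3 kcal.
At 4 kcal/g: 1014.3 ÷ 4 = 253.575 g.

254 g/day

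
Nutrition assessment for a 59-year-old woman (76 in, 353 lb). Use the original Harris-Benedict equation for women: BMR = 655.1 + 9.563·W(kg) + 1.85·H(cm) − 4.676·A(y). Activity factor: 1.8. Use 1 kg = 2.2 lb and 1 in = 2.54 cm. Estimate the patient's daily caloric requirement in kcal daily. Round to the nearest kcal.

4087 kcal daily

Convert to metric: weight = 353 ÷ 2.2 = 160.4545 kg; height = 76 × 2.54 = 193.04 cm.
Harris-Benedict: BMR = 655.1 + 9.563(160.4545) + 1.85(193.04) − 4.676(59) = 2270.7668 kcal/day.
TEE = BMR × activity factor = 2270.7668 × 1.8 = 4087.3803 kcal/day.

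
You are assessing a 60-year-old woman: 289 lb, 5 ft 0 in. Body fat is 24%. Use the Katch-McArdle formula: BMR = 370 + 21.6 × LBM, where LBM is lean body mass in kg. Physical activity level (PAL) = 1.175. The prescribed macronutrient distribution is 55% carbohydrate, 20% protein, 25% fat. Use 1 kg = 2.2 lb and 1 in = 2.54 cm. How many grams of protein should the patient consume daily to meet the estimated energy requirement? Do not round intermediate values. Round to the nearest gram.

Convert to metric: weight = 289 ÷ 2.2 = 131.3636 kg; height = (5×12 + 0) × 2.54 = 60 × 2.54 = 152.4 cm.
LBM = 131.3636 × (1 − 0.24) = 99.8364 kg. Katch-McArdle: BMR = 370 + 21.6 × 99.8364 = 2526.4655 kcal/day.
TEE = 2526.4655 × 1.175 = 2968.5969 kcal/day.
Protein energy = 20% × 2968.5969 = 593.7194 kcal.
Protein = 593.7194 ÷ 4 kcal/g = 148.4298 g.

148 g/day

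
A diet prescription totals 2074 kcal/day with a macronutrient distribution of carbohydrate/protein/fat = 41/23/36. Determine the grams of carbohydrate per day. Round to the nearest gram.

Carbohydrate energy = 41% × 2074 = 850.34 kcal.
At 4 kcal/g: 850.34 ÷ 4 = 212.585 g.

213 g/day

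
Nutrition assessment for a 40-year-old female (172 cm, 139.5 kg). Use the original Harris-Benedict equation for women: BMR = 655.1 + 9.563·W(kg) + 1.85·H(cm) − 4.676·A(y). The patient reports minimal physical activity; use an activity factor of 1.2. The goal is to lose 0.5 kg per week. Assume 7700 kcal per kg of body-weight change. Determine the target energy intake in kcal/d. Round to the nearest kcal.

1994 kcal/d

Harris-Benedict: BMR = 655.1 + 9.563(139.5) + 1.85(172) − 4.676(40) = 2120.2985 kcal/day.
TEE = 2120.2985 × 1.2 = 2544.3582 kcal/day.
Required daily deficit = 0.5 × 7700 ÷ 7 = 550 kcal/day.
Target intake = 2544.3582 − 550 = 1994.3582 kcal/day.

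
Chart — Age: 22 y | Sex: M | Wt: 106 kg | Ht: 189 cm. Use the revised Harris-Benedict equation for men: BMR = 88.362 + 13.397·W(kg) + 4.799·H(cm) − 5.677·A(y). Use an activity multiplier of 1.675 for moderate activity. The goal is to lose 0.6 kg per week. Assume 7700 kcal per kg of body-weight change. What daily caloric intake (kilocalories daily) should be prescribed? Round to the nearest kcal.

Harris-Benedict: BMR = 88.362 + 13.397(106) + 4.799(189) − 5.677(22) = 2290.561 kcal/day.
TEE = 2290.561 × 1.675 = 3836.6897 kcal/day.
Required daily deficit = 0.6 × 7700 ÷ 7 = 660 kcal/day.
Target intake = 3836.6897 − 660 = 3176.6897 kcal/day.

3177 kilocalories daily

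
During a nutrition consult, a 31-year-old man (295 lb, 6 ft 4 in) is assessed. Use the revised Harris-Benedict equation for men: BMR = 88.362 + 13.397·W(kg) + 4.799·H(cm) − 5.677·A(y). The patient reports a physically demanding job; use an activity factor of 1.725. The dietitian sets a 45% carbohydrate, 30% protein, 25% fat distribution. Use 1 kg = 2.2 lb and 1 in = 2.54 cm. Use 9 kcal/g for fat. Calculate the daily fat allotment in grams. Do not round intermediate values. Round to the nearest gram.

126 g/day

Convert to metric: weight = 295 ÷ 2.2 = 134.0909 kg; height = (6×12 + 4) × 2.54 = 76 × 2.54 = 193.04 cm.
Harris-Benedict: BMR = 88.362 + 13.397(134.0909) + 4.799(193.04) − 5.677(31) = 2635.1899 kcal/day.
TEE = 2635.1899 × 1.725 = 4545.7025 kcal/day.
Fat energy = 25% × 4545.7025 = 1136.4256 kcal.
Fat = 1136.4256 ÷ 9 kcal/g = 126.2695 g.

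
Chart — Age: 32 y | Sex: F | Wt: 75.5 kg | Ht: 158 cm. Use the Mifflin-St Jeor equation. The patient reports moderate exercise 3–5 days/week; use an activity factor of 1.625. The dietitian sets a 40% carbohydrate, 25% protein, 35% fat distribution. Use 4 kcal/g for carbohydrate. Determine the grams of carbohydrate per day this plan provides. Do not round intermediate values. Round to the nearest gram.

Mifflin-St Jeor (female): BMR = 10(75.5) + 6.25(158) − 5(32) − 161 = 755 + 987.5 − 160 − 161 = 1421.5 kcal/day.
TEE = 1421.5 × 1.625 = 2309.9375 kcal/day.
Carbohydrate energy = 40% × 2309.9375 = 923.975 kcal.
Carbohydrate = 923.975 ÷ 4 kcal/g = 230.9938 g.

231 g/day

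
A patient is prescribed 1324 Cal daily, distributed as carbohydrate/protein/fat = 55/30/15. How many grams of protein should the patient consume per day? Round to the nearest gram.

99 g/day

Protein energy = 30% × 1324 = 397.2 kcal.
At 4 kcal/g: 397.2 ÷ 4 = 99.3 g.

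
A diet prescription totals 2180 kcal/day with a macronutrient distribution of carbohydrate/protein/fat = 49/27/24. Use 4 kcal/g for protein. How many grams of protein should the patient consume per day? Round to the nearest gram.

Protein energy = 27% × 2180 = 588.6 kcal.
At 4 kcal/g: 588.6 ÷ 4 = 147.15 g.

147 g/day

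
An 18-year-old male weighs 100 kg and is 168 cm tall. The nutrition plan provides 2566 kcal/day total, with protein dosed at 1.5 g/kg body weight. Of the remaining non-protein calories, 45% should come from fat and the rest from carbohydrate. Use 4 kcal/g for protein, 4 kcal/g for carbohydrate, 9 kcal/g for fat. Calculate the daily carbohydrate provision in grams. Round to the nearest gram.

270 g/day

Protein = 1.5 × 100 = 150 g → 150 × 4 = 600 kcal.
Non-protein calories = 2566 − 600 = 1966 kcal.
Fat: 45% × 1966 = 884.7 kcal; carbohydrate: 1081.3 kcal.
Carbohydrate: 1081.3 kcal ÷ 4 kcal/g = 270.325 g.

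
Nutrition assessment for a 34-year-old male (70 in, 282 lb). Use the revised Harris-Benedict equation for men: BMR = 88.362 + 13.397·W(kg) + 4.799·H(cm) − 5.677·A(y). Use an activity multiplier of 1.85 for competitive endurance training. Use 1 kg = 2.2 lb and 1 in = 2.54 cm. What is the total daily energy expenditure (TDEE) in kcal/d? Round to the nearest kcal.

Convert to metric: weight = 282 ÷ 2.2 = 128.1818 kg; height = 70 × 2.54 = 177.8 cm.
Harris-Benedict: BMR = 88.362 + 13.397(128.1818) + 4.799(177.8) − 5.677(34) = 2465.858 kcal/day.
TEE = BMR × activity factor = 2465.858 × 1.85 = 4561.8373 kcal/day.

4562 kcal/d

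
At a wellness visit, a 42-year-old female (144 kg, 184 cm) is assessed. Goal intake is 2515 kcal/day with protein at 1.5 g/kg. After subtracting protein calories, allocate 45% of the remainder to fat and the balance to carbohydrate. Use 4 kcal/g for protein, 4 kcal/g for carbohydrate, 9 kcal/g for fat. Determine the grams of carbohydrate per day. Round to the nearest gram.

227 g/day

Protein = 1.5 × 144 = 216 g → 216 × 4 = 864 kcal.
Non-protein calories = 2515 − 864 = 1651 kcal.
Fat: 45% × 1651 = 742.95 kcal; carbohydrate: 908.05 kcal.
Carbohydrate: 908.05 kcal ÷ 4 kcal/g = 227.0125 g.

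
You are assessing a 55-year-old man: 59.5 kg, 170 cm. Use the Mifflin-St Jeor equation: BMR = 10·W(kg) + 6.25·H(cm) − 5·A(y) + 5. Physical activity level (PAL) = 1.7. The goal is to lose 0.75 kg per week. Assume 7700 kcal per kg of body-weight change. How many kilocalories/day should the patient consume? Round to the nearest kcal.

Mifflin-St Jeor (male): BMR = 10(59.5) + 6.25(170) − 5(55) + 5 = 595 + 1062.5 − 275 + 5 = 1387.5 kcal/day.
TEE = 1387.5 × 1.7 = 2358.75 kcal/day.
Required daily deficit = 0.75 × 7700 ÷ 7 = 825 kcal/day.
Target intake = 2358.75 − 825 = 1533.75 kcal/day.

1534 kilocalories/day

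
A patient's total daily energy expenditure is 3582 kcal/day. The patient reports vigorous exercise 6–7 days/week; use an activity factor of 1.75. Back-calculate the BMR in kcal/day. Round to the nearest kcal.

BMR = TEE ÷ activity factor = 3582 ÷ 1.75 = 2046.8571 kcal/day.

2047 kcal/day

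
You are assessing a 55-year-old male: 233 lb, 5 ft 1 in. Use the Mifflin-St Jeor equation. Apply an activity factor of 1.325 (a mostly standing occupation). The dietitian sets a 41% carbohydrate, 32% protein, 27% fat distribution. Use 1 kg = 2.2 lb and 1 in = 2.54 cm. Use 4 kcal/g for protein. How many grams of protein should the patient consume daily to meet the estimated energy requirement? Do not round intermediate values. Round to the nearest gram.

186 g/day

Convert to metric: weight = 233 ÷ 2.2 = 105.9091 kg; height = (5×12 + 1) × 2.54 = 61 × 2.54 = 154.94 cm.
Mifflin-St Jeor (male): BMR = 10(105.9091) + 6.25(154.94) − 5(55) + 5 = 1059.0909 + 968.375 − 275 + 5 = 1757.4659 kcal/day.
TEE = 1757.4659 × 1.325 = 2328.6423 kcal/day.
Protein energy = 32% × 2328.6423 = 745.1655 kcal.
Protein = 745.1655 ÷ 4 kcal/g = 186.2914 g.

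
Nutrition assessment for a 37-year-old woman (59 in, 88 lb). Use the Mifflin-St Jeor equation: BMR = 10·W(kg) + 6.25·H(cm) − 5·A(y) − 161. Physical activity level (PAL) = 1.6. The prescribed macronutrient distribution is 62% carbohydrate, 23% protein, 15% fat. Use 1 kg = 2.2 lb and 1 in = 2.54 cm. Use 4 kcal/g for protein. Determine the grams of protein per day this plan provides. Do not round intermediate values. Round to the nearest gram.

Convert to metric: weight = 88 ÷ 2.2 = 40 kg; height = 59 × 2.54 = 149.86 cm.
Mifflin-St Jeor (female): BMR = 10(40) + 6.25(149.86) − 5(37) − 161 = 400 + 936.625 − 185 − 161 = 990.625 kcal/day.
TEE = 990.625 × 1.6 = 1585 kcal/day.
Protein energy = 23% × 1585 = 364.55 kcal.
Protein = 364.55 ÷ 4 kcal/g = 91.1375 g.

91 g/day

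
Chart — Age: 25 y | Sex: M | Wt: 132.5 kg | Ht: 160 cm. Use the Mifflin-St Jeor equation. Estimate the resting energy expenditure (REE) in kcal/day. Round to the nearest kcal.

Mifflin-St Jeor (male): BMR = 10(132.5) + 6.25(160) − 5(25) + 5 = 1325 + 1000 − 125 + 5 = 2205 kcal/day.

2205 kcal/day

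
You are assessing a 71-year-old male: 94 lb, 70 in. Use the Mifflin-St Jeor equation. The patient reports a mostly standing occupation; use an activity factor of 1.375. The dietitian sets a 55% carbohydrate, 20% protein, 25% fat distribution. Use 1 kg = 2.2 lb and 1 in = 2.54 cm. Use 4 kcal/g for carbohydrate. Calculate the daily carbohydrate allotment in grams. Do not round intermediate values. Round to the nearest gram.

Convert to metric: weight = 94 ÷ 2.2 = 42.7273 kg; height = 70 × 2.54 = 177.8 cm.
Mifflin-St Jeor (male): BMR = 10(42.7273) + 6.25(177.8) − 5(71) + 5 = 427.2727 + 1111.25 − 355 + 5 = 1188.5227 kcal/day.
TEE = 1188.5227 × 1.375 = 1634.2188 kcal/day.
Carbohydrate energy = 55% × 1634.2188 = 898.8203 kcal.
Carbohydrate = 898.8203 ÷ 4 kcal/g = 224.7051 g.

225 g/day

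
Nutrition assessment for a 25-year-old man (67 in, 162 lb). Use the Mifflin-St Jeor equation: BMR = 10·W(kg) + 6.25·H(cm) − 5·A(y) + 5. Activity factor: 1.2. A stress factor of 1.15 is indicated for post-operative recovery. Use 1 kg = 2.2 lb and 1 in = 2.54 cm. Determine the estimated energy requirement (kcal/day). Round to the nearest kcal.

2318 kcal/day

Convert to metric: weight = 162 ÷ 2.2 = 73.6364 kg; height = 67 × 2.54 = 170.18 cm.
Mifflin-St Jeor (male): BMR = 10(73.6364) + 6.25(170.18) − 5(25) + 5 = 736.3636 + 1063.625 − 125 + 5 = 1679.9886 kcal/day.
TEE = BMR × activity factor = 1679.9886 × 1.2 = 2015.9864 kcal/day.
Apply stress factor: 2015.9864 × 1.15 = 2318.3843 kcal/day.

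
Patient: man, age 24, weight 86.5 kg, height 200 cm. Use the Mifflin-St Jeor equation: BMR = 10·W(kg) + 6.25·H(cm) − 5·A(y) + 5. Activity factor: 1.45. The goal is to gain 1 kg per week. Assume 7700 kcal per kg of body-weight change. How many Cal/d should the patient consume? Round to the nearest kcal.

4000 Cal/d

Mifflin-St Jeor (male): BMR = 10(86.5) + 6.25(200) − 5(24) + 5 = 865 + 1250 − 120 + 5 = 2000 kcal/day.
TEE = 2000 × 1.45 = 2900 kcal/day.
Required daily surplus = 1 × 7700 ÷ 7 = 1100 kcal/day.
Target intake = 2900 + 1100 = 4000 kcal/day.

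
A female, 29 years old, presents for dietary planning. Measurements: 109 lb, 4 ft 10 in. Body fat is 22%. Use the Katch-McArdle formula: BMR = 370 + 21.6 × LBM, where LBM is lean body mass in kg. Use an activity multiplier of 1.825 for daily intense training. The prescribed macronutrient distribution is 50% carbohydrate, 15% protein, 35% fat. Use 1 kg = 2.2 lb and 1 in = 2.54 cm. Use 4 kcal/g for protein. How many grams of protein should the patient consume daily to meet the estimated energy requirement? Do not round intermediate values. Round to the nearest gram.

82 g/day

Convert to metric: weight = 109 ÷ 2.2 = 49.5455 kg; height = (4×12 + 10) × 2.54 = 58 × 2.54 = 147.32 cm.
LBM = 49.5455 × (1 − 0.22) = 38.6455 kg. Katch-McArdle: BMR = 370 + 21.6 × 38.6455 = 1204.7418 kcal/day.
TEE = 1204.7418 × 1.825 = 2198.6538 kcal/day.
Protein energy = 15% × 2198.6538 = 329.7981 kcal.
Protein = 329.7981 ÷ 4 kcal/g = 82.4495 g.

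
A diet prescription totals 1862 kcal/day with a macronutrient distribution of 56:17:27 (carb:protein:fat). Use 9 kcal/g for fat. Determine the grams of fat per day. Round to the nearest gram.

Fat energy = 27% × 1862 = 502.74 kcal.
At 9 kcal/g: 502.74 ÷ 9 = 55.86 g.

56 g/day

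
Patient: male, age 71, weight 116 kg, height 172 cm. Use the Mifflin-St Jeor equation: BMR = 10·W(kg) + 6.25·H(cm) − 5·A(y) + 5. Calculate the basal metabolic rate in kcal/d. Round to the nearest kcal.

1885 kcal/d

Mifflin-St Jeor (male): BMR = 10(116) + 6.25(172) − 5(71) + 5 = 1160 + 1075 − 355 + 5 = 1885 kcal/day.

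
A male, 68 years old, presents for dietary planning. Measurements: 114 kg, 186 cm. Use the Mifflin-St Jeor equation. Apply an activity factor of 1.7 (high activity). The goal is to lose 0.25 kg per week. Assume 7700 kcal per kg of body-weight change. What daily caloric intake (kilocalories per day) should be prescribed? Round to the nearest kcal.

Mifflin-St Jeor (male): BMR = 10(114) + 6.25(186) − 5(68) + 5 = 1140 + 1162.5 − 340 + 5 = 1967.5 kcal/day.
TEE = 1967.5 × 1.7 = 3344.75 kcal/day.
Required daily deficit = 0.25 × 7700 ÷ 7 = 275 kcal/day.
Target intake = 3344.75 − 275 = 3069.75 kcal/day.

3070 kilocalories per day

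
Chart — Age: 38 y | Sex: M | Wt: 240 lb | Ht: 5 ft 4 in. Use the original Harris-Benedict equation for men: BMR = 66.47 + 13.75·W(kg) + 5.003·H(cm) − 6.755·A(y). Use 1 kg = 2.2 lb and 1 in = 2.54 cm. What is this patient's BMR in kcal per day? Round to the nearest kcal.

2123 kcal per day

Convert to metric: weight = 240 ÷ 2.2 = 109.0909 kg; height = (5×12 + 4) × 2.54 = 64 × 2.54 = 162.56 cm.
Harris-Benedict: BMR = 66.47 + 13.75(109.0909) + 5.003(162.56) − 6.755(38) = 2123.0677 kcal/day.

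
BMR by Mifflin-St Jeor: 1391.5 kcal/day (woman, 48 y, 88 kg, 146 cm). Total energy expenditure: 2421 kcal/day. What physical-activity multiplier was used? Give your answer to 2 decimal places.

1.74

Activity factor = TEE ÷ BMR = 2421 ÷ 1391.5 = 1.74.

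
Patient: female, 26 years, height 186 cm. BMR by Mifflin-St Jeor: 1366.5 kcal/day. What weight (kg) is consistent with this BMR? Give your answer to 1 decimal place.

1366.5 = 10·W + 6.25(186) − 5(26) − 161
10·W = 1366.5 − 871.5 = 495, so W = 49.5 kg.

49.5 kg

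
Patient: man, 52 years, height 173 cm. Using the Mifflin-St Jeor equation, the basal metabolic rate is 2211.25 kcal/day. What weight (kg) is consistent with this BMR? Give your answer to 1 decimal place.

2211.25 = 10·W + 6.25(173) − 5(52) + 5
10·W = 2211.25 − 826.25 = 1385, so W = 138.5 kg.

138.5 kg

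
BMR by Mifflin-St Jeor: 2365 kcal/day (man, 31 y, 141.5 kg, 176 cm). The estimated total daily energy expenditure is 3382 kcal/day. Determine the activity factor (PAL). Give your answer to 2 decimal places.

1.43

Activity factor = TEE ÷ BMR = 3382 ÷ 2365 = 1.43.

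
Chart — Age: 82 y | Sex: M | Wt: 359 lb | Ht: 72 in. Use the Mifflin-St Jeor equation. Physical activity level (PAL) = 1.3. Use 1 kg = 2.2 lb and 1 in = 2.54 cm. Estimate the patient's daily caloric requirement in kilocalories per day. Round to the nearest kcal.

3081 kilocalories per day

Convert to metric: weight = 359 ÷ 2.2 = 163.1818 kg; height = 72 × 2.54 = 182.88 cm.
Mifflin-St Jeor (male): BMR = 10(163.1818) + 6.25(182.88) − 5(82) + 5 = 1631.8182 + 1143 − 410 + 5 = 2369.8182 kcal/day.
TEE = BMR × activity factor = 2369.8182 × 1.3 = 3080.7636 kcal/day.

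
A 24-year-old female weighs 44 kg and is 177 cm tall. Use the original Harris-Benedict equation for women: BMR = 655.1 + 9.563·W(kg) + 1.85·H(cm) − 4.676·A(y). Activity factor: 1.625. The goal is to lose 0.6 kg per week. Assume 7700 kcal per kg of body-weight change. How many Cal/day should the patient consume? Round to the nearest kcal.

1438 Cal/day

Harris-Benedict: BMR = 655.1 + 9.563(44) + 1.85(177) − 4.676(24) = 1291.098 kcal/day.
TEE = 1291.098 × 1.625 = 2098.0343 kcal/day.
Required daily deficit = 0.6 × 7700 ÷ 7 = 660 kcal/day.
Target intake = 2098.0343 − 660 = 1438.0343 kcal/day.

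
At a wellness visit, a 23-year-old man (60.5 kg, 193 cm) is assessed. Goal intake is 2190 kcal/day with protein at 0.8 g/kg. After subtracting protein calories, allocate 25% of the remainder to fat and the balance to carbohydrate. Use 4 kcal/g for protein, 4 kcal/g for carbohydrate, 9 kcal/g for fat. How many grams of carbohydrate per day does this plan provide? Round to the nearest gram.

374 g/day

Protein = 0.8 × 60.5 = 48.4 g → 48.4 × 4 = 193.6 kcal.
Non-protein calories = 2190 − 193.6 = 1996.4 kcal.
Fat: 25% × 1996.4 = 499.1 kcal; carbohydrate: 1497.3 kcal.
Carbohydrate: 1497.3 kcal ÷ 4 kcal/g = 374.325 g.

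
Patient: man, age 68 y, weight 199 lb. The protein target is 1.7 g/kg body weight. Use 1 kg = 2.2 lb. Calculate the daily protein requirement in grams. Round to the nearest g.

Weight in kg = 199 ÷ 2.2 = 90.4545 kg.
Protein = 1.7 g/kg × 90.4545 kg = 153.7727 g/day.

154 g/day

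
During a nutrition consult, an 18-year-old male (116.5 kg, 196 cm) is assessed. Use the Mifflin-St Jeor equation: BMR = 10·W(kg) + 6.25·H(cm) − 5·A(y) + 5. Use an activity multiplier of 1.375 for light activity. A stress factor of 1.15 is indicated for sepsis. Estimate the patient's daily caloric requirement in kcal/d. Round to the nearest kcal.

Mifflin-St Jeor (male): BMR = 10(116.5) + 6.25(196) − 5(18) + 5 = 1165 + 1225 − 90 + 5 = 2305 kcal/day.
TEE = BMR × activity factor = 2305 × 1.375 = 3169.375 kcal/day.
Apply stress factor: 3169.375 × 1.15 = 3644.7813 kcal/day.

3645 kcal/d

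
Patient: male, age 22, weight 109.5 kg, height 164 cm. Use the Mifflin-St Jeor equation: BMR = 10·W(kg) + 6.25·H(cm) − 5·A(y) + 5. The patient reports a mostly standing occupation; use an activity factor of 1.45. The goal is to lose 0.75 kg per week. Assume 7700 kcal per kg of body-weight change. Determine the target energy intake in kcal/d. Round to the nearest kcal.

2097 kcal/d

Mifflin-St Jeor (male): BMR = 10(109.5) + 6.25(164) − 5(22) + 5 = 1095 + 1025 − 110 + 5 = 2015 kcal/day.
TEE = 2015 × 1.45 = 2921.75 kcal/day.
Required daily deficit = 0.75 × 7700 ÷ 7 = 825 kcal/day.
Target intake = 2921.75 − 825 = 2096.75 kcal/day.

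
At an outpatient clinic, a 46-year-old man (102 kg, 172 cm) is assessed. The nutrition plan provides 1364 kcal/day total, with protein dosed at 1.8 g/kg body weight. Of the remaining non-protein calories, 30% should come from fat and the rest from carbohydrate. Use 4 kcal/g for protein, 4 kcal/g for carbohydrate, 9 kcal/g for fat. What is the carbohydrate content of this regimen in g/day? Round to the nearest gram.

110 g/day

Protein = 1.8 × 102 = 183.6 g → 183.6 × 4 = 734.4 kcal.
Non-protein calories = 1364 − 734.4 = 629.6 kcal.
Fat: 30% × 629.6 = 188.88 kcal; carbohydrate: 440.72 kcal.
Carbohydrate: 440.72 kcal ÷ 4 kcal/g = 110.18 g.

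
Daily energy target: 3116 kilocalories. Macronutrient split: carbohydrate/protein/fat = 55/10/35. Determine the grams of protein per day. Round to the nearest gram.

78 g/day

Protein energy = 10% × 3116 = 311.6 kcal.
At 4 kcal/g: 311.6 ÷ 4 = 77.9 g.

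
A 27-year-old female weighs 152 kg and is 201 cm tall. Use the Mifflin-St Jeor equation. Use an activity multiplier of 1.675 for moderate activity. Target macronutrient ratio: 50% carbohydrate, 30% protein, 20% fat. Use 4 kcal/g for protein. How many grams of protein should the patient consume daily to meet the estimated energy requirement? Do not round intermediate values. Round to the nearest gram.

Mifflin-St Jeor (female): BMR = 10(152) + 6.25(201) − 5(27) − 161 = 1520 + 1256.25 − 135 − 161 = 2480.25 kcal/day.
TEE = 2480.25 × 1.675 = 4154.4188 kcal/day.
Protein energy = 30% × 4154.4188 = 1246.3256 kcal.
Protein = 1246.3256 ÷ 4 kcal/g = 311.5814 g.

312 g/day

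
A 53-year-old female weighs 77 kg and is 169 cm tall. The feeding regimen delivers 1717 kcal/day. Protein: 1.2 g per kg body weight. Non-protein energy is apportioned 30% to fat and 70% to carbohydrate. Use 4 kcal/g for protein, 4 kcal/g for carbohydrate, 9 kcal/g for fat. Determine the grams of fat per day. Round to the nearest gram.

Protein = 1.2 × 77 = 92.4 g → 92.4 × 4 = 369.6 kcal.
Non-protein calories = 1717 − 369.6 = 1347.4 kcal.
Fat: 30% × 1347.4 = 404.22 kcal; carbohydrate: 943.18 kcal.
Fat: 404.22 kcal ÷ 9 kcal/g = 44.9133 g.

45 g/day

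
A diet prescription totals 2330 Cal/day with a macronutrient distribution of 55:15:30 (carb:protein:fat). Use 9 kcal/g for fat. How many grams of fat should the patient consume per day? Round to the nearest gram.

78 g/day

Fat energy = 30% × 2330 = 699 kcal.
At 9 kcal/g: 699 ÷ 9 = 77.6667 g.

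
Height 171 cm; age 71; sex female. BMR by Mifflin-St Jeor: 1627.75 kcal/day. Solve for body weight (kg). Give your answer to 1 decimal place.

107.5 kg

1627.75 = 10·W + 6.25(171) − 5(71) − 161
10·W = 1627.75 − 552.75 = 1075, so W = 107.5 kg.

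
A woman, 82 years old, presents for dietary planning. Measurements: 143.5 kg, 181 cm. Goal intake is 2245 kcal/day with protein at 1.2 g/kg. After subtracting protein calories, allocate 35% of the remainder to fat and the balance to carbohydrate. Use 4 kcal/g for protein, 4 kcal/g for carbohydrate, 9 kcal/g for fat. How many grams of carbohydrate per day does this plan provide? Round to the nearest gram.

Protein = 1.2 × 143.5 = 172.2 g → 172.2 × 4 = 688.8 kcal.
Non-protein calories = 2245 − 688.8 = 1556.2 kcal.
Fat: 35% × 1556.2 = 544.67 kcal; carbohydrate: 1011.53 kcal.
Carbohydrate: 1011.53 kcal ÷ 4 kcal/g = 252.8825 g.

253 g/day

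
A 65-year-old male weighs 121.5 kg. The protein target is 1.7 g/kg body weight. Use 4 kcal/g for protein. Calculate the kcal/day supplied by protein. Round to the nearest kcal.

826 kcal/day

Protein = 1.7 g/kg × 121.5 kg = 206.55 g/day.
Protein energy = 206.55 g × 4 kcal/g = 826.2 kcal/day.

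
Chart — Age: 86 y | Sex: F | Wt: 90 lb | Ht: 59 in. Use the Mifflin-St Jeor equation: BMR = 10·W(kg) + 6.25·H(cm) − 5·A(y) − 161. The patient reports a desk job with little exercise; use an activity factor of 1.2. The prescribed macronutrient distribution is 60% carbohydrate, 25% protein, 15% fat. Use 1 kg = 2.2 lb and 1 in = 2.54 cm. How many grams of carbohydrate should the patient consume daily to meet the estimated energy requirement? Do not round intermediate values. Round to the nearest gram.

Convert to metric: weight = 90 ÷ 2.2 = 40.9091 kg; height = 59 × 2.54 = 149.86 cm.
Mifflin-St Jeor (female): BMR = 10(40.9091) + 6.25(149.86) − 5(86) − 161 = 409.0909 + 936.625 − 430 − 161 = 754.7159 kcal/day.
TEE = 754.7159 × 1.2 = 905.6591 kcal/day.
Carbohydrate energy = 60% × 905.6591 = 543.3955 kcal.
Carbohydrate = 543.3955 ÷ 4 kcal/g = 135.8489 g.

136 g/day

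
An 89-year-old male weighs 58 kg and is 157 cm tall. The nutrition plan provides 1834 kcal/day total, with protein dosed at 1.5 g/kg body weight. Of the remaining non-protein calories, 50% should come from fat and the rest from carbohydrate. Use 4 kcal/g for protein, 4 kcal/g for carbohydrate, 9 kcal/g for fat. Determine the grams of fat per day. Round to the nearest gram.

83 g/day

Protein = 1.5 × 58 = 87 g → 87 × 4 = 348 kcal.
Non-protein calories = 1834 − 348 = 1486 kcal.
Fat: 50% × 1486 = 743 kcal; carbohydrate: 743 kcal.
Fat: 743 kcal ÷ 9 kcal/g = 82.5556 g.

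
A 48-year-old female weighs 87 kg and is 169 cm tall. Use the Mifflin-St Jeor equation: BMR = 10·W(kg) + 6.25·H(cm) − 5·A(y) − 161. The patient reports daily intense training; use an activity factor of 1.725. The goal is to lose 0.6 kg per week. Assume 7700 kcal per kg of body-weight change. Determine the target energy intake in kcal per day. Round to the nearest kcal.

1971 kcal per day

Mifflin-St Jeor (female): BMR = 10(87) + 6.25(169) − 5(48) − 161 = 870 + 1056.25 − 240 − 161 = 1525.25 kcal/day.
TEE = 1525.25 × 1.725 = 2631.0563 kcal/day.
Required daily deficit = 0.6 × 7700 ÷ 7 = 660 kcal/day.
Target intake = 2631.0563 − 660 = 1971.0563 kcal/day.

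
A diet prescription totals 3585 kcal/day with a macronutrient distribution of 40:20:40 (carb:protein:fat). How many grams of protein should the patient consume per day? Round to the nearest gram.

Protein energy = 20% × 3585 = 717 kcal.
At 4 kcal/g: 717 ÷ 4 = 179.25 g.

179 g/day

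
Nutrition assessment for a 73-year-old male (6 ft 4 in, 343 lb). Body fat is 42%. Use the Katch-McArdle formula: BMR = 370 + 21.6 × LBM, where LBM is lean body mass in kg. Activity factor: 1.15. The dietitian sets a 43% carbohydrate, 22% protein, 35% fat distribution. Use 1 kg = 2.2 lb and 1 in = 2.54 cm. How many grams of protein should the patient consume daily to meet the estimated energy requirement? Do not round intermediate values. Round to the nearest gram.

147 g/day

Convert to metric: weight = 343 ÷ 2.2 = 155.9091 kg; height = (6×12 + 4) × 2.54 = 76 × 2.54 = 193.04 cm.
LBM = 155.9091 × (1 − 0.42) = 90.4273 kg. Katch-McArdle: BMR = 370 + 21.6 × 90.4273 = 2323.2291 kcal/day.
TEE = 2323.2291 × 1.15 = 2671.7135 kcal/day.
Protein energy = 22% × 2671.7135 = 587.777 kcal.
Protein = 587.777 ÷ 4 kcal/g = 146.9442 g.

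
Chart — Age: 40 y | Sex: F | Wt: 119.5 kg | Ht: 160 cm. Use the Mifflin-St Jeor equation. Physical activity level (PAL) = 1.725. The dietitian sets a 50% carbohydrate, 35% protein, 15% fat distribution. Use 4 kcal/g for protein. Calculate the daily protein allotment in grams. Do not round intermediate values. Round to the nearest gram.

277 g/day

Mifflin-St Jeor (female): BMR = 10(119.5) + 6.25(160) − 5(40) − 161 = 1195 + 1000 − 200 − 161 = 1834 kcal/day.
TEE = 1834 × 1.725 = 3163.65 kcal/day.
Protein energy = 35% × 3163.65 = 1107.2775 kcal.
Protein = 1107.2775 ÷ 4 kcal/g = 276.8194 g.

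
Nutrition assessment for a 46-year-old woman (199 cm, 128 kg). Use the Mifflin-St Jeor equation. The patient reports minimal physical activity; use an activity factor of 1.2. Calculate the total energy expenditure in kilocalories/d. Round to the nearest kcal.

Mifflin-St Jeor (female): BMR = 10(128) + 6.25(199) − 5(46) − 161 = 1280 + 1243.75 − 230 − 161 = 2132.75 kcal/day.
TEE = BMR × activity factor = 2132.75 × 1.2 = 2559.3 kcal/day.

2559 kilocalories/d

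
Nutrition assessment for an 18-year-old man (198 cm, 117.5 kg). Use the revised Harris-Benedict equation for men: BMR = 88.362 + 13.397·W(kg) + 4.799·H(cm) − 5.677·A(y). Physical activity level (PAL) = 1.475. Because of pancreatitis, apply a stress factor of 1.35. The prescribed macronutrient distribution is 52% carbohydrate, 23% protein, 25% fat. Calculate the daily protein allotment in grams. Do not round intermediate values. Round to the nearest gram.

287 g/day

Harris-Benedict: BMR = 88.362 + 13.397(117.5) + 4.799(198) − 5.677(18) = 2510.5255 kcal/day.
TEE = 2510.5255 × 1.475 = 3703.0251 kcal/day.
With stress factor 1.35: 3703.0251 × 1.35 = 4999.0839 kcal/day.
Protein energy = 23% × 4999.0839 = 1149.7893 kcal.
Protein = 1149.7893 ÷ 4 kcal/g = 287.4473 g.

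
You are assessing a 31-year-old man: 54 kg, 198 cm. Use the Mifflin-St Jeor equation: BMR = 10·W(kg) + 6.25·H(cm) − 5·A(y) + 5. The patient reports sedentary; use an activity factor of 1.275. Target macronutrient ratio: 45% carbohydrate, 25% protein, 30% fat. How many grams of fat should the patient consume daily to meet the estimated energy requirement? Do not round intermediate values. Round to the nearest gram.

69 g/day

Mifflin-St Jeor (male): BMR = 10(54) + 6.25(198) − 5(31) + 5 = 540 + 1237.5 − 155 + 5 = 1627.5 kcal/day.
TEE = 1627.5 × 1.275 = 2075.0625 kcal/day.
Fat energy = 30% × 2075.0625 = 622.5188 kcal.
Fat = 622.5188 ÷ 9 kcal/g = 69.1688 g.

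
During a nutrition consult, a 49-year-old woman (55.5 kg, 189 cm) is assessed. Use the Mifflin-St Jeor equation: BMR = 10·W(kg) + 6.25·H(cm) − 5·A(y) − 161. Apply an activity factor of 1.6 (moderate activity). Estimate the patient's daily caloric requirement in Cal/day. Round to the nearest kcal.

2128 Cal/day

Mifflin-St Jeor (female): BMR = 10(55.5) + 6.25(189) − 5(49) − 161 = 555 + 1181.25 − 245 − 161 = 1330.25 kcal/day.
TEE = BMR × activity factor = 1330.25 × 1.6 = 2128.4 kcal/day.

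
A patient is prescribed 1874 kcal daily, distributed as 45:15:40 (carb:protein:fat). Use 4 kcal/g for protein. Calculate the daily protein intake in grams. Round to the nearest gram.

Protein energy = 15% × 1874 = 281.1 kcal.
At 4 kcal/g: 281.1 ÷ 4 = 70.275 g.

70 g/day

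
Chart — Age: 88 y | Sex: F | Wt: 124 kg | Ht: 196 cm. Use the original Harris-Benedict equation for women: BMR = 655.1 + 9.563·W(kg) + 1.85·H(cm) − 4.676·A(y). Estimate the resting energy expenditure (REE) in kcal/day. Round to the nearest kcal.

1792 kcal/day

Harris-Benedict: BMR = 655.1 + 9.563(124) + 1.85(196) − 4.676(88) = 1792.024 kcal/day.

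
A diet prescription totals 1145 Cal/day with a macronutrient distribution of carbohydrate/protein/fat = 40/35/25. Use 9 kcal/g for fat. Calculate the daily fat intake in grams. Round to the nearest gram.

32 g/day

Fat energy = 25% × 1145 = 286.25 kcal.
At 9 kcal/g: 286.25 ÷ 9 = 31.8056 g.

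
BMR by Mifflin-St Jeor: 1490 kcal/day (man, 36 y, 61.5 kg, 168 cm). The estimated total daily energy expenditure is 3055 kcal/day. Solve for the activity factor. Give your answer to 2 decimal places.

Activity factor = TEE ÷ BMR = 3055 ÷ 1490 = 2.05.

2.05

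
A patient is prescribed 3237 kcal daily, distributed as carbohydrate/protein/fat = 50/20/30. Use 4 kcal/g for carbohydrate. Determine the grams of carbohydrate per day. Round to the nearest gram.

405 g/day

Carbohydrate energy = 50% × 3237 = 1618.5 kcal.
At 4 kcal/g: 1618.5 ÷ 4 = 404.625 g.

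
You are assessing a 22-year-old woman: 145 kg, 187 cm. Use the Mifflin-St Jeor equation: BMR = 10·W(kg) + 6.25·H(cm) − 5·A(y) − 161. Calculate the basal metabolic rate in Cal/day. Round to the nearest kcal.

Mifflin-St Jeor (female): BMR = 10(145) + 6.25(187) − 5(22) − 161 = 1450 + 1168.75 − 110 − 161 = 2347.75 kcal/day.

2348 Cal/day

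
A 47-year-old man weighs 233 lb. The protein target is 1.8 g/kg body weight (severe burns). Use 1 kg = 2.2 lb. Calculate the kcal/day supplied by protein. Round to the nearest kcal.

763 kcal/day

Weight in kg = 233 ÷ 2.2 = 105.9091 kg.
Protein = 1.8 g/kg × 105.9091 kg = 190.6364 g/day.
Protein energy = 190.6364 g × 4 kcal/g = 762.5455 kcal/day.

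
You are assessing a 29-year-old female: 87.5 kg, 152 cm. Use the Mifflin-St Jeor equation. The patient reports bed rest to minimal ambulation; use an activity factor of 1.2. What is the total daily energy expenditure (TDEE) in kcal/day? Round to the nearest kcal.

1823 kcal/day

Mifflin-St Jeor (female): BMR = 10(87.5) + 6.25(152) − 5(29) − 161 = 875 + 950 − 145 − 161 = 1519 kcal/day.
TEE = BMR × activity factor = 1519 × 1.2 = 1822.8 kcal/day.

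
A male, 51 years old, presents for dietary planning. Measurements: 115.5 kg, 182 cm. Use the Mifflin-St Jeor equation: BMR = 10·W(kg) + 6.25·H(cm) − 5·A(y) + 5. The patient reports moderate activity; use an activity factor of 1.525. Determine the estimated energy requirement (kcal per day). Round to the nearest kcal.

3115 kcal per day

Mifflin-St Jeor (male): BMR = 10(115.5) + 6.25(182) − 5(51) + 5 = 1155 + 1137.5 − 255 + 5 = 2042.5 kcal/day.
TEE = BMR × activity factor = 2042.5 × 1.525 = 3114.8125 kcal/day.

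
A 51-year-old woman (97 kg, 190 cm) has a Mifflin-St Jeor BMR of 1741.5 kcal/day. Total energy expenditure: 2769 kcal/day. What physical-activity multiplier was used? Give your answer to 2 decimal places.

Activity factor = TEE ÷ BMR = 2769 ÷ 1741.5 = 1.59.

1.59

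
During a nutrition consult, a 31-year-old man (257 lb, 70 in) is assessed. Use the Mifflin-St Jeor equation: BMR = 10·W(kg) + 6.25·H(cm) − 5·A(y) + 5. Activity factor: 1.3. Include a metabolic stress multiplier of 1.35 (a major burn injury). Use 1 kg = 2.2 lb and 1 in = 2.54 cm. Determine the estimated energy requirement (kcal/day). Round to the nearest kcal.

3737 kcal/day

Convert to metric: weight = 257 ÷ 2.2 = 116.8182 kg; height = 70 × 2.54 = 177.8 cm.
Mifflin-St Jeor (male): BMR = 10(116.8182) + 6.25(177.8) − 5(31) + 5 = 1168.1818 + 1111.25 − 155 + 5 = 2129.4318 kcal/day.
TEE = BMR × activity factor = 2129.4318 × 1.3 = 2768.2614 kcal/day.
Apply stress factor: 2768.2614 × 1.35 = 3737.1528 kcal/day.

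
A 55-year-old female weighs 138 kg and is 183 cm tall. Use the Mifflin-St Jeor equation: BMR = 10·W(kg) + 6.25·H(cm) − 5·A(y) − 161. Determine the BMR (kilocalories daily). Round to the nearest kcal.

Mifflin-St Jeor (female): BMR = 10(138) + 6.25(183) − 5(55) − 161 = 1380 + 1143.75 − 275 − 161 = 2087.75 kcal/day.

2088 kilocalories daily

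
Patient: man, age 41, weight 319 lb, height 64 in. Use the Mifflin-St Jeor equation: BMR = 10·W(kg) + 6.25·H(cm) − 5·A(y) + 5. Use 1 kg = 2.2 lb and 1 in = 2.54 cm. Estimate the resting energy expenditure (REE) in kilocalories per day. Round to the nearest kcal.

2266 kilocalories per day

Convert to metric: weight = 319 ÷ 2.2 = 145 kg; height = 64 × 2.54 = 162.56 cm.
Mifflin-St Jeor (male): BMR = 10(145) + 6.25(162.56) − 5(41) + 5 = 1450 + 1016 − 205 + 5 = 2266 kcal/day.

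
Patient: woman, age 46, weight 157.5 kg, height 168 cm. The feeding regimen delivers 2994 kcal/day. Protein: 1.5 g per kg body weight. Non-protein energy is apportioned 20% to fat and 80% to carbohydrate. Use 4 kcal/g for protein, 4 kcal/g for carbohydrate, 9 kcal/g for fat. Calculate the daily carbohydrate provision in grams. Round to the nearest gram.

Protein = 1.5 × 157.5 = 236.25 g → 236.25 × 4 = 945 kcal.
Non-protein calories = 2994 − 945 = 2049 kcal.
Fat: 20% × 2049 = 409.8 kcal; carbohydrate: 1639.2 kcal.
Carbohydrate: 1639.2 kcal ÷ 4 kcal/g = 409.8 g.

410 g/day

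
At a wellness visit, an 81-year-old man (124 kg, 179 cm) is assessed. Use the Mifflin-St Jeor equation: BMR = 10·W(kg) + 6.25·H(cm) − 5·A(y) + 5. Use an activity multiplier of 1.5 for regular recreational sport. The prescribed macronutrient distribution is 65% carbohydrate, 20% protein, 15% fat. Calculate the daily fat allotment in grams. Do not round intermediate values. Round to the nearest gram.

49 g/day

Mifflin-St Jeor (male): BMR = 10(124) + 6.25(179) − 5(81) + 5 = 1240 + 1118.75 − 405 + 5 = 1958.75 kcal/day.
TEE = 1958.75 × 1.5 = 2938.125 kcal/day.
Fat energy = 15% × 2938.125 = 440.7188 kcal.
Fat = 440.7188 ÷ 9 kcal/g = 48.9688 g.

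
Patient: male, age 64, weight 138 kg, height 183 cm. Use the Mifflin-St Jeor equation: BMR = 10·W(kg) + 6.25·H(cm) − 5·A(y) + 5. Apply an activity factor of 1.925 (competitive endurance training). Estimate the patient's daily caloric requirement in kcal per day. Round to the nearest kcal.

4252 kcal per day

Mifflin-St Jeor (male): BMR = 10(138) + 6.25(183) − 5(64) + 5 = 1380 + 1143.75 − 320 + 5 = 2208.75 kcal/day.
TEE = BMR × activity factor = 2208.75 × 1.925 = 4251.8438 kcal/day.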